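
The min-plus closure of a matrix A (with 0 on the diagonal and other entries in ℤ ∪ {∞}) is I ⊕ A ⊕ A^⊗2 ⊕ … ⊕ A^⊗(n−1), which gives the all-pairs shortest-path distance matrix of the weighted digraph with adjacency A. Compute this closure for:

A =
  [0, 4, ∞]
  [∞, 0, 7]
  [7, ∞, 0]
Closure =
  [0, 4, 11]
  [14, 0, 7]
  [7, 11, 0]

This is the Floyd-Warshall all-pairs shortest-path computation. For each intermediate vertex k = 0, 1, …, 2, update dist[i][j] ← min(dist[i][j], dist[i][k] + dist[k][j]). The final matrix gives, for each (i, j), the minimum total weight of any directed path from i to j (possibly empty when i = j).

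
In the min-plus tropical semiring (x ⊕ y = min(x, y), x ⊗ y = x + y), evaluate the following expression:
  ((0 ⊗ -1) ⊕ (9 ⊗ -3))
((0 ⊗ -1) ⊕ (9 ⊗ -3)) = -1

Expand innermost to outermost. Recall ⊕ takes the minimum of its arguments and ⊗ takes their sum. Working out the expression ((0 ⊗ -1) ⊕ (9 ⊗ -3)) gives -1.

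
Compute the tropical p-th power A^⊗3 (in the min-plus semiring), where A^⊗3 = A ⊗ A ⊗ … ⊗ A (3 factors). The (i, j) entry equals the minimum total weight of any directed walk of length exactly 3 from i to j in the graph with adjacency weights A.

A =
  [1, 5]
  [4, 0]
A^⊗3 =
  [3, 5]
  [4, 0]

Each entry (A^⊗3)_ij equals the minimum over all length-3 walks i = v_0 → v_1 → … → v_3 = j of Σ_t A[v_t][v_{t+1}]. For example, for (i, j) = (0, 1) we minimise over 4 possible intermediate vertex sequences; the minimum is 5, attained along the walk 0 → 1 → 1 → 1.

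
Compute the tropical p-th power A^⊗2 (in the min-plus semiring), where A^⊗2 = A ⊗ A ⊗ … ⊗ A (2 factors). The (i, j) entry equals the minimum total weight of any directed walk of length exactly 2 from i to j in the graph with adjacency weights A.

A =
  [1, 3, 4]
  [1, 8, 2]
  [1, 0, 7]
A^⊗2 =
  [2, 4, 5]
  [2, 2, 5]
  [1, 4, 2]

Each entry (A^⊗2)_ij equals the minimum over all length-2 walks i = v_0 → v_1 → … → v_2 = j of Σ_t A[v_t][v_{t+1}]. For example, for (i, j) = (0, 2) we minimise over 3 possible intermediate vertex sequences; the minimum is 5, attained along the walk 0 → 0 → 2.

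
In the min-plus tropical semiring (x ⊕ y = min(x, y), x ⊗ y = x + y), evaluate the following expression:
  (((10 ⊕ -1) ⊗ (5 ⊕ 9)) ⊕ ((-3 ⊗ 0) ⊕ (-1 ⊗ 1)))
(((10 ⊕ -1) ⊗ (5 ⊕ 9)) ⊕ ((-3 ⊗ 0) ⊕ (-1 ⊗ 1))) = -3

Expand innermost to outermost. Recall ⊕ takes the minimum of its arguments and ⊗ takes their sum. Working out the expression (((10 ⊕ -1) ⊗ (5 ⊕ 9)) ⊕ ((-3 ⊗ 0) ⊕ (-1 ⊗ 1))) gives -3.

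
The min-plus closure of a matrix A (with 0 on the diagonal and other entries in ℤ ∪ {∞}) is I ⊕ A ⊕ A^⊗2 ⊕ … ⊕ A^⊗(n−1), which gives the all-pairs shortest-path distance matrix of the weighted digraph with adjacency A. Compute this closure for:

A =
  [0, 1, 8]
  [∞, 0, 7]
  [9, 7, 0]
Closure =
  [0, 1, 8]
  [16, 0, 7]
  [9, 7, 0]

This is the Floyd-Warshall all-pairs shortest-path computation. For each intermediate vertex k = 0, 1, …, 2, update dist[i][j] ← min(dist[i][j], dist[i][k] + dist[k][j]). The final matrix gives, for each (i, j), the minimum total weight of any directed path from i to j (possibly empty when i = j).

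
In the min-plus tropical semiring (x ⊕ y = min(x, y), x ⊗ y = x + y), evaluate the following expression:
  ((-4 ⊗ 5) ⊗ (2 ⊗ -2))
((-4 ⊗ 5) ⊗ (2 ⊗ -2)) = 1

Expand innermost to outermost. Recall ⊕ takes the minimum of its arguments and ⊗ takes their sum. Working out the expression ((-4 ⊗ 5) ⊗ (2 ⊗ -2)) gives 1.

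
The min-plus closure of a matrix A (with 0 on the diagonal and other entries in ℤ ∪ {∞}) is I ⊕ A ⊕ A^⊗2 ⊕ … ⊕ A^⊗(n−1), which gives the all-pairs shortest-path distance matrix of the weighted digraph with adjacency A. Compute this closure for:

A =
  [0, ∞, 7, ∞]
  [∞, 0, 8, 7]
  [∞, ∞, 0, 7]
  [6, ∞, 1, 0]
Closure =
  [0, ∞, 7, 14]
  [13, 0, 8, 7]
  [13, ∞, 0, 7]
  [6, ∞, 1, 0]

This is the Floyd-Warshall all-pairs shortest-path computation. For each intermediate vertex k = 0, 1, …, 3, update dist[i][j] ← min(dist[i][j], dist[i][k] + dist[k][j]). The final matrix gives, for each (i, j), the minimum total weight of any directed path from i to j (possibly empty when i = j).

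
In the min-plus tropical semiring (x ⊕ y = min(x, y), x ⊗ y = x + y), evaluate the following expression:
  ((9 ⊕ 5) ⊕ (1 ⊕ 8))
((9 ⊕ 5) ⊕ (1 ⊕ 8)) = 1

Expand innermost to outermost. Recall ⊕ takes the minimum of its arguments and ⊗ takes their sum. Working out the expression ((9 ⊕ 5) ⊕ (1 ⊕ 8)) gives 1.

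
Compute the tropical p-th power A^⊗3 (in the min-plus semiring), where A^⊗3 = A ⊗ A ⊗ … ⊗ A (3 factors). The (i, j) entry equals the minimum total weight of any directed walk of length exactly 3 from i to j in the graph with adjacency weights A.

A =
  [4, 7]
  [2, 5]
A^⊗3 =
  [12, 15]
  [10, 13]

Each entry (A^⊗3)_ij equals the minimum over all length-3 walks i = v_0 → v_1 → … → v_3 = j of Σ_t A[v_t][v_{t+1}]. For example, for (i, j) = (0, 1) we minimise over 4 possible intermediate vertex sequences; the minimum is 15, attained along the walk 0 → 0 → 0 → 1.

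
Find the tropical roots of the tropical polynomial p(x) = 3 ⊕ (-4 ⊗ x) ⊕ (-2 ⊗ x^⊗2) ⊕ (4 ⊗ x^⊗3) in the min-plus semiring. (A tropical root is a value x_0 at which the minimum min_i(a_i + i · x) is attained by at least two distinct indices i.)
Roots: {-6, -2, 7}

Each tropical root is a break point of the lower envelope of the lines y = a_i + i · x (there are 4 lines, with slopes 0, 1, ..., 3). Only the lines that attain the minimum somewhere contribute to roots; other lines are dominated. Here the surviving (envelope) indices are i = 3, i = 2, i = 1, i = 0.
Intersections between consecutive envelope lines give the roots: for adjacent envelope indices i < j the intersection is x = (a_i − a_j) / (j − i). Reading off the sorted break points: {-6, -2, 7}.
Verification: at each break x_0, at least two indices attain the minimum of min_i(a_i + i · x_0).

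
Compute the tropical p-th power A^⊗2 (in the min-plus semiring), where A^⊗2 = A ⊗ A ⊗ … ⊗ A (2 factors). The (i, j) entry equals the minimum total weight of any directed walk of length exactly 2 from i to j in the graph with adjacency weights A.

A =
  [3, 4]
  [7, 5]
A^⊗2 =
  [6, 7]
  [10, 10]

Each entry (A^⊗2)_ij equals the minimum over all length-2 walks i = v_0 → v_1 → … → v_2 = j of Σ_t A[v_t][v_{t+1}]. For example, for (i, j) = (0, 1) we minimise over 2 possible intermediate vertex sequences; the minimum is 7, attained along the walk 0 → 0 → 1.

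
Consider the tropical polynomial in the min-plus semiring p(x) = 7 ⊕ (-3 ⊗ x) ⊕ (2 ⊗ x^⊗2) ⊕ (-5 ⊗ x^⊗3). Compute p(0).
p(0) = -5

A tropical monomial a ⊗ x^⊗i evaluates to a + i · x. Evaluating each term at x = 0:
  Term 0 contributes 7 + 0 · 0 = 7
  Term 1 contributes -3 + 1 · 0 = -3
  Term 2 contributes 2 + 2 · 0 = 2
  Term 3 contributes -5 + 3 · 0 = -5
p(0) = ⊕ of these = min[7, -3, 2, -5] = -5.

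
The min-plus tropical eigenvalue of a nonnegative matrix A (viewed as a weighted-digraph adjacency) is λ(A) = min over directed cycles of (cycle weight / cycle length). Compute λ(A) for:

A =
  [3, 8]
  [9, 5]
λ(A) = 3

Enumerate directed cycles and compute their means (weight / length). Sample:
  cycle 0 → 0: weight = 3, length = 1, mean = 3/1 ≈ 3.000
  cycle 1 → 1: weight = 5, length = 1, mean = 5/1 ≈ 5.000
  cycle 0 → 1 → 0: weight = 17, length = 2, mean = 17/2 ≈ 8.500
  cycle 1 → 0 → 1: weight = 17, length = 2, mean = 17/2 ≈ 8.500
Minimum mean = 3.000, attained e.g. along the cycle 0 → 0 with weight 3 and length 1. So λ(A) = 3/1 = 3.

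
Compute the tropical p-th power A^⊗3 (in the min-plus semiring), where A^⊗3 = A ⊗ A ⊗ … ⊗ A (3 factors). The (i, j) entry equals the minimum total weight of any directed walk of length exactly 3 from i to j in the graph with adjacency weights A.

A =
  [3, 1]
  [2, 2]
A^⊗3 =
  [5, 4]
  [5, 5]

Each entry (A^⊗3)_ij equals the minimum over all length-3 walks i = v_0 → v_1 → … → v_3 = j of Σ_t A[v_t][v_{t+1}]. For example, for (i, j) = (0, 1) we minimise over 4 possible intermediate vertex sequences; the minimum is 4, attained along the walk 0 → 1 → 0 → 1.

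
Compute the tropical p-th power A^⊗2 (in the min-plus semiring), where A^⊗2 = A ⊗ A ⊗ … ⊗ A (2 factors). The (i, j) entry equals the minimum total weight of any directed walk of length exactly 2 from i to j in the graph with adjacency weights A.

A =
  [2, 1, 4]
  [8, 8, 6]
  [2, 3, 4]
A^⊗2 =
  [4, 3, 6]
  [8, 9, 10]
  [4, 3, 6]

Each entry (A^⊗2)_ij equals the minimum over all length-2 walks i = v_0 → v_1 → … → v_2 = j of Σ_t A[v_t][v_{t+1}]. For example, for (i, j) = (0, 2) we minimise over 3 possible intermediate vertex sequences; the minimum is 6, attained along the walk 0 → 0 → 2.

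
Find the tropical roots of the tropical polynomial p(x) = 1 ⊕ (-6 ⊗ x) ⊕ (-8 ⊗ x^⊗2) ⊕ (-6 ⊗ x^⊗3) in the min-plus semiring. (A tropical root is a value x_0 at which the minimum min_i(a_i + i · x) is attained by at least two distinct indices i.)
Roots: {-2, 2, 7}

Each tropical root is a break point of the lower envelope of the lines y = a_i + i · x (there are 4 lines, with slopes 0, 1, ..., 3). Only the lines that attain the minimum somewhere contribute to roots; other lines are dominated. Here the surviving (envelope) indices are i = 3, i = 2, i = 1, i = 0.
Intersections between consecutive envelope lines give the roots: for adjacent envelope indices i < j the intersection is x = (a_i − a_j) / (j − i). Reading off the sorted break points: {-2, 2, 7}.
Verification: at each break x_0, at least two indices attain the minimum of min_i(a_i + i · x_0).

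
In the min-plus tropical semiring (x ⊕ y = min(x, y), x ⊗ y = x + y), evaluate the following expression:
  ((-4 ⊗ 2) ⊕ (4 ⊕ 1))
((-4 ⊗ 2) ⊕ (4 ⊕ 1)) = -2

Expand innermost to outermost. Recall ⊕ takes the minimum of its arguments and ⊗ takes their sum. Working out the expression ((-4 ⊗ 2) ⊕ (4 ⊕ 1)) gives -2.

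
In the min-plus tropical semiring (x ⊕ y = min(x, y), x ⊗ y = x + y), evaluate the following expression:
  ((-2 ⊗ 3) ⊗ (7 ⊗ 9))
((-2 ⊗ 3) ⊗ (7 ⊗ 9)) = 17

Expand innermost to outermost. Recall ⊕ takes the minimum of its arguments and ⊗ takes their sum. Working out the expression ((-2 ⊗ 3) ⊗ (7 ⊗ 9)) gives 17.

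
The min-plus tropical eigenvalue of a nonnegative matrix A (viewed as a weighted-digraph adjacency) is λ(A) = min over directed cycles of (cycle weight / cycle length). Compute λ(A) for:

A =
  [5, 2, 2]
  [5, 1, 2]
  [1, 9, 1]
λ(A) = 1

Enumerate directed cycles and compute their means (weight / length). Sample:
  cycle 0 → 0: weight = 5, length = 1, mean = 5/1 ≈ 5.000
  cycle 1 → 1: weight = 1, length = 1, mean = 1/1 ≈ 1.000
  cycle 2 → 2: weight = 1, length = 1, mean = 1/1 ≈ 1.000
  cycle 0 → 1 → 0: weight = 7, length = 2, mean = 7/2 ≈ 3.500
  cycle 0 → 2 → 0: weight = 3, length = 2, mean = 3/2 ≈ 1.500
  cycle 1 → 0 → 1: weight = 7, length = 2, mean = 7/2 ≈ 3.500
Minimum mean = 1.000, attained e.g. along the cycle 1 → 1 with weight 1 and length 1. So λ(A) = 1/1 = 1.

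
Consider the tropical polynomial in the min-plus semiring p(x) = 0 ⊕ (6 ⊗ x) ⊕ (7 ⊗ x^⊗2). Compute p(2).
p(2) = 0

A tropical monomial a ⊗ x^⊗i evaluates to a + i · x. Evaluating each term at x = 2:
  Term 0 contributes 0 + 0 · 2 = 0
  Term 1 contributes 6 + 1 · 2 = 8
  Term 2 contributes 7 + 2 · 2 = 11
p(2) = ⊕ of these = min[0, 8, 11] = 0.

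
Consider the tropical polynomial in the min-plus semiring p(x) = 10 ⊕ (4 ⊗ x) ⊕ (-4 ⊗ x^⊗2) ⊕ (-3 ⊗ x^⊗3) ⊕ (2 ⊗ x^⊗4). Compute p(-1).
p(-1) = -6

A tropical monomial a ⊗ x^⊗i evaluates to a + i · x. Evaluating each term at x = -1:
  Term 0 contributes 10 + 0 · -1 = 10
  Term 1 contributes 4 + 1 · -1 = 3
  Term 2 contributes -4 + 2 · -1 = -6
  Term 3 contributes -3 + 3 · -1 = -6
  Term 4 contributes 2 + 4 · -1 = -2
p(-1) = ⊕ of these = min[10, 3, -6, -6, -2] = -6.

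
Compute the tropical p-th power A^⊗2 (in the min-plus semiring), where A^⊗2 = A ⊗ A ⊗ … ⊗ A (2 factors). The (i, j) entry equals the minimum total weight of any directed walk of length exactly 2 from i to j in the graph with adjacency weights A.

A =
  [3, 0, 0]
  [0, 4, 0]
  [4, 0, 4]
A^⊗2 =
  [0, 0, 0]
  [3, 0, 0]
  [0, 4, 0]

Each entry (A^⊗2)_ij equals the minimum over all length-2 walks i = v_0 → v_1 → … → v_2 = j of Σ_t A[v_t][v_{t+1}]. For example, for (i, j) = (0, 2) we minimise over 3 possible intermediate vertex sequences; the minimum is 0, attained along the walk 0 → 1 → 2.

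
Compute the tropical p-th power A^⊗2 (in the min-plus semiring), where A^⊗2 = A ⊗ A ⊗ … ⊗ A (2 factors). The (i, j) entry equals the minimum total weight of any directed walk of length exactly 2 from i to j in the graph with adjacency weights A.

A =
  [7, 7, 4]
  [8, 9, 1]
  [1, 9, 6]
A^⊗2 =
  [5, 13, 8]
  [2, 10, 7]
  [7, 8, 5]

Each entry (A^⊗2)_ij equals the minimum over all length-2 walks i = v_0 → v_1 → … → v_2 = j of Σ_t A[v_t][v_{t+1}]. For example, for (i, j) = (0, 2) we minimise over 3 possible intermediate vertex sequences; the minimum is 8, attained along the walk 0 → 1 → 2.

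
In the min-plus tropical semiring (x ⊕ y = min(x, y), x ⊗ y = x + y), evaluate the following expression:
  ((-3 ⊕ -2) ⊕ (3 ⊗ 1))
((-3 ⊕ -2) ⊕ (3 ⊗ 1)) = -3

Expand innermost to outermost. Recall ⊕ takes the minimum of its arguments and ⊗ takes their sum. Working out the expression ((-3 ⊕ -2) ⊕ (3 ⊗ 1)) gives -3.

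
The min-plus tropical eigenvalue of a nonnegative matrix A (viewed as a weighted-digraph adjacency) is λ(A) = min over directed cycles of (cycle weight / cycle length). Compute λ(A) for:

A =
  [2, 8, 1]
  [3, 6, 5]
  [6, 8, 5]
λ(A) = 2

Enumerate directed cycles and compute their means (weight / length). Sample:
  cycle 0 → 0: weight = 2, length = 1, mean = 2/1 ≈ 2.000
  cycle 1 → 1: weight = 6, length = 1, mean = 6/1 ≈ 6.000
  cycle 2 → 2: weight = 5, length = 1, mean = 5/1 ≈ 5.000
  cycle 0 → 1 → 0: weight = 11, length = 2, mean = 11/2 ≈ 5.500
  cycle 0 → 2 → 0: weight = 7, length = 2, mean = 7/2 ≈ 3.500
  cycle 1 → 0 → 1: weight = 11, length = 2, mean = 11/2 ≈ 5.500
Minimum mean = 2.000, attained e.g. along the cycle 0 → 0 with weight 2 and length 1. So λ(A) = 2/1 = 2.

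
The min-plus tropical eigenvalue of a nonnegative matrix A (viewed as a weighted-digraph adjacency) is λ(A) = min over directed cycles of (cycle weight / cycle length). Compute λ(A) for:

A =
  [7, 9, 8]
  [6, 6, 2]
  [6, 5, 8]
λ(A) = 7/2

Enumerate directed cycles and compute their means (weight / length). Sample:
  cycle 0 → 0: weight = 7, length = 1, mean = 7/1 ≈ 7.000
  cycle 1 → 1: weight = 6, length = 1, mean = 6/1 ≈ 6.000
  cycle 2 → 2: weight = 8, length = 1, mean = 8/1 ≈ 8.000
  cycle 0 → 1 → 0: weight = 15, length = 2, mean = 15/2 ≈ 7.500
  cycle 0 → 2 → 0: weight = 14, length = 2, mean = 14/2 ≈ 7.000
  cycle 1 → 0 → 1: weight = 15, length = 2, mean = 15/2 ≈ 7.500
Minimum mean = 3.500, attained e.g. along the cycle 1 → 2 → 1 with weight 7 and length 2. So λ(A) = 7/2 = 7/2.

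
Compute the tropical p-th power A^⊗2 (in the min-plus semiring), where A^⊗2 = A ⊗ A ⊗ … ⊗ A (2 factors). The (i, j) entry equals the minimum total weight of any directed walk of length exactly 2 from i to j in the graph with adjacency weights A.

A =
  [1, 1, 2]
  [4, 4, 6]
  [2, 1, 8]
A^⊗2 =
  [2, 2, 3]
  [5, 5, 6]
  [3, 3, 4]

Each entry (A^⊗2)_ij equals the minimum over all length-2 walks i = v_0 → v_1 → … → v_2 = j of Σ_t A[v_t][v_{t+1}]. For example, for (i, j) = (0, 2) we minimise over 3 possible intermediate vertex sequences; the minimum is 3, attained along the walk 0 → 0 → 2.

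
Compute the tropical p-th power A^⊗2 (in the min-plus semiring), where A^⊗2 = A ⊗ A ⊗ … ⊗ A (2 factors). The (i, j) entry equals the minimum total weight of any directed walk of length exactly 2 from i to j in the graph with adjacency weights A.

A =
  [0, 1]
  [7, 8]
A^⊗2 =
  [0, 1]
  [7, 8]

Each entry (A^⊗2)_ij equals the minimum over all length-2 walks i = v_0 → v_1 → … → v_2 = j of Σ_t A[v_t][v_{t+1}]. For example, for (i, j) = (0, 1) we minimise over 2 possible intermediate vertex sequences; the minimum is 1, attained along the walk 0 → 0 → 1.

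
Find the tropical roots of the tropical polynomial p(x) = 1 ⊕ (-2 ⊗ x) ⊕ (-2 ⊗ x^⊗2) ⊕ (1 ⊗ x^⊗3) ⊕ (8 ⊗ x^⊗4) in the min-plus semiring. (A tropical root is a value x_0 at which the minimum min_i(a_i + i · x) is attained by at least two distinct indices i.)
Roots: {-7, -3, 0, 3}

Each tropical root is a break point of the lower envelope of the lines y = a_i + i · x (there are 5 lines, with slopes 0, 1, ..., 4). Only the lines that attain the minimum somewhere contribute to roots; other lines are dominated. Here the surviving (envelope) indices are i = 4, i = 3, i = 2, i = 1, i = 0.
Intersections between consecutive envelope lines give the roots: for adjacent envelope indices i < j the intersection is x = (a_i − a_j) / (j − i). Reading off the sorted break points: {-7, -3, 0, 3}.
Verification: at each break x_0, at least two indices attain the minimum of min_i(a_i + i · x_0).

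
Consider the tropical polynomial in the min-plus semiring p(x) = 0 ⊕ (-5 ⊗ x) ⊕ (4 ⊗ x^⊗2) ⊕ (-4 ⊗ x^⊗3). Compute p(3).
p(3) = -2

A tropical monomial a ⊗ x^⊗i evaluates to a + i · x. Evaluating each term at x = 3:
  Term 0 contributes 0 + 0 · 3 = 0
  Term 1 contributes -5 + 1 · 3 = -2
  Term 2 contributes 4 + 2 · 3 = 10
  Term 3 contributes -4 + 3 · 3 = 5
p(3) = ⊕ of these = min[0, -2, 10, 5] = -2.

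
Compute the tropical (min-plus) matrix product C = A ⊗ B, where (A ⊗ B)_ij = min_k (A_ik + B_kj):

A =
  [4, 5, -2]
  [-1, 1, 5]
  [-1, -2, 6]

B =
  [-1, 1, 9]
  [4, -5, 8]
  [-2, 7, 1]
A ⊗ B =
  [-4, 0, -1]
  [-2, -4, 6]
  [-2, -7, 6]

Apply the min-plus product entry-by-entry:
  C[0][0] = min over k of (A[0][0] + B[0][0] = 4 + -1 = 3, A[0][1] + B[1][0] = 5 + 4 = 9, A[0][2] + B[2][0] = -2 + -2 = -4) = -4 (attained at k = 2)
  C[0][1] = min over k of (A[0][0] + B[0][1] = 4 + 1 = 5, A[0][1] + B[1][1] = 5 + -5 = 0, A[0][2] + B[2][1] = -2 + 7 = 5) = 0 (attained at k = 1)
  C[0][2] = min over k of (A[0][0] + B[0][2] = 4 + 9 = 13, A[0][1] + B[1][2] = 5 + 8 = 13, A[0][2] + B[2][2] = -2 + 1 = -1) = -1 (attained at k = 2)
  C[1][0] = min over k of (A[1][0] + B[0][0] = -1 + -1 = -2, A[1][1] + B[1][0] = 1 + 4 = 5, A[1][2] + B[2][0] = 5 + -2 = 3) = -2 (attained at k = 0)
  C[1][1] = min over k of (A[1][0] + B[0][1] = -1 + 1 = 0, A[1][1] + B[1][1] = 1 + -5 = -4, A[1][2] + B[2][1] = 5 + 7 = 12) = -4 (attained at k = 1)
  C[1][2] = min over k of (A[1][0] + B[0][2] = -1 + 9 = 8, A[1][1] + B[1][2] = 1 + 8 = 9, A[1][2] + B[2][2] = 5 + 1 = 6) = 6 (attained at k = 2)
  C[2][0] = min over k of (A[2][0] + B[0][0] = -1 + -1 = -2, A[2][1] + B[1][0] = -2 + 4 = 2, A[2][2] + B[2][0] = 6 + -2 = 4) = -2 (attained at k = 0)
  C[2][1] = min over k of (A[2][0] + B[0][1] = -1 + 1 = 0, A[2][1] + B[1][1] = -2 + -5 = -7, A[2][2] + B[2][1] = 6 + 7 = 13) = -7 (attained at k = 1)
  C[2][2] = min over k of (A[2][0] + B[0][2] = -1 + 9 = 8, A[2][1] + B[1][2] = -2 + 8 = 6, A[2][2] + B[2][2] = 6 + 1 = 7) = 6 (attained at k = 1)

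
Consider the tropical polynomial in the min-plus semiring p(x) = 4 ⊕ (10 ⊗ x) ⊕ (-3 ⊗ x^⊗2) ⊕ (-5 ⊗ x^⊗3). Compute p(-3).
p(-3) = -14

A tropical monomial a ⊗ x^⊗i evaluates to a + i · x. Evaluating each term at x = -3:
  Term 0 contributes 4 + 0 · -3 = 4
  Term 1 contributes 10 + 1 · -3 = 7
  Term 2 contributes -3 + 2 · -3 = -9
  Term 3 contributes -5 + 3 · -3 = -14
p(-3) = ⊕ of these = min[4, 7, -9, -14] = -14.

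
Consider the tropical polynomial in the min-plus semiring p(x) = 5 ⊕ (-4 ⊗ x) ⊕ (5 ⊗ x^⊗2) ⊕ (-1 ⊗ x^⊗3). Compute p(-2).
p(-2) = -7

A tropical monomial a ⊗ x^⊗i evaluates to a + i · x. Evaluating each term at x = -2:
  Term 0 contributes 5 + 0 · -2 = 5
  Term 1 contributes -4 + 1 · -2 = -6
  Term 2 contributes 5 + 2 · -2 = 1
  Term 3 contributes -1 + 3 · -2 = -7
p(-2) = ⊕ of these = min[5, -6, 1, -7] = -7.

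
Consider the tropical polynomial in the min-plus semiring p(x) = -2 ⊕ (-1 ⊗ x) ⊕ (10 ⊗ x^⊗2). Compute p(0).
p(0) = -2

A tropical monomial a ⊗ x^⊗i evaluates to a + i · x. Evaluating each term at x = 0:
  Term 0 contributes -2 + 0 · 0 = -2
  Term 1 contributes -1 + 1 · 0 = -1
  Term 2 contributes 10 + 2 · 0 = 10
p(0) = ⊕ of these = min[-2, -1, 10] = -2.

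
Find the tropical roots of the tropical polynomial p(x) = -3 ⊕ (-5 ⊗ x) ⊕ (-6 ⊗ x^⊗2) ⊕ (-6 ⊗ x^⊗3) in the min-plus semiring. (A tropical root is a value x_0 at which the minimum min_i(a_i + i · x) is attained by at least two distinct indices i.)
Roots: {0, 1, 2}

Each tropical root is a break point of the lower envelope of the lines y = a_i + i · x (there are 4 lines, with slopes 0, 1, ..., 3). Only the lines that attain the minimum somewhere contribute to roots; other lines are dominated. Here the surviving (envelope) indices are i = 3, i = 2, i = 1, i = 0.
Intersections between consecutive envelope lines give the roots: for adjacent envelope indices i < j the intersection is x = (a_i − a_j) / (j − i). Reading off the sorted break points: {0, 1, 2}.
Verification: at each break x_0, at least two indices attain the minimum of min_i(a_i + i · x_0).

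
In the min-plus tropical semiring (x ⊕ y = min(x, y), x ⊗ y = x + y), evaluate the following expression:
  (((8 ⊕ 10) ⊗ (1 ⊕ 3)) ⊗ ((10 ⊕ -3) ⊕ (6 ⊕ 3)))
(((8 ⊕ 10) ⊗ (1 ⊕ 3)) ⊗ ((10 ⊕ -3) ⊕ (6 ⊕ 3))) = 6

Expand innermost to outermost. Recall ⊕ takes the minimum of its arguments and ⊗ takes their sum. Working out the expression (((8 ⊕ 10) ⊗ (1 ⊕ 3)) ⊗ ((10 ⊕ -3) ⊕ (6 ⊕ 3))) gives 6.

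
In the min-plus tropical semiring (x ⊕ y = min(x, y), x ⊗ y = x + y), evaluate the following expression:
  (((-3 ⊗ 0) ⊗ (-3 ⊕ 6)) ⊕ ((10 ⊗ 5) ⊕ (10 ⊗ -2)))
(((-3 ⊗ 0) ⊗ (-3 ⊕ 6)) ⊕ ((10 ⊗ 5) ⊕ (10 ⊗ -2))) = -6

Expand innermost to outermost. Recall ⊕ takes the minimum of its arguments and ⊗ takes their sum. Working out the expression (((-3 ⊗ 0) ⊗ (-3 ⊕ 6)) ⊕ ((10 ⊗ 5) ⊕ (10 ⊗ -2))) gives -6.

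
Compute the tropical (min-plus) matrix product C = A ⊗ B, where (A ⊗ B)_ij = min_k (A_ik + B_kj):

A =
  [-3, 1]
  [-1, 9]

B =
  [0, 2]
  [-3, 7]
A ⊗ B =
  [-3, -1]
  [-1, 1]

Apply the min-plus product entry-by-entry:
  C[0][0] = min over k of (A[0][0] + B[0][0] = -3 + 0 = -3, A[0][1] + B[1][0] = 1 + -3 = -2) = -3 (attained at k = 0)
  C[0][1] = min over k of (A[0][0] + B[0][1] = -3 + 2 = -1, A[0][1] + B[1][1] = 1 + 7 = 8) = -1 (attained at k = 0)
  C[1][0] = min over k of (A[1][0] + B[0][0] = -1 + 0 = -1, A[1][1] + B[1][0] = 9 + -3 = 6) = -1 (attained at k = 0)
  C[1][1] = min over k of (A[1][0] + B[0][1] = -1 + 2 = 1, A[1][1] + B[1][1] = 9 + 7 = 16) = 1 (attained at k = 0)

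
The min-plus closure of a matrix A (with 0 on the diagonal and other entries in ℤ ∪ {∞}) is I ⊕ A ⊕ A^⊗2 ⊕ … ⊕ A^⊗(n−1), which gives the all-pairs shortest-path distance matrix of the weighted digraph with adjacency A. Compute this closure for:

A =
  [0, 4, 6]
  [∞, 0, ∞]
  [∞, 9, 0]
Closure =
  [0, 4, 6]
  [∞, 0, ∞]
  [∞, 9, 0]

This is the Floyd-Warshall all-pairs shortest-path computation. For each intermediate vertex k = 0, 1, …, 2, update dist[i][j] ← min(dist[i][j], dist[i][k] + dist[k][j]). The final matrix gives, for each (i, j), the minimum total weight of any directed path from i to j (possibly empty when i = j).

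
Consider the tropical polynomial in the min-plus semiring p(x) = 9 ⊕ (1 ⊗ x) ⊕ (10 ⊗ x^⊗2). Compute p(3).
p(3) = 4

A tropical monomial a ⊗ x^⊗i evaluates to a + i · x. Evaluating each term at x = 3:
  Term 0 contributes 9 + 0 · 3 = 9
  Term 1 contributes 1 + 1 · 3 = 4
  Term 2 contributes 10 + 2 · 3 = 16
p(3) = ⊕ of these = min[9, 4, 16] = 4.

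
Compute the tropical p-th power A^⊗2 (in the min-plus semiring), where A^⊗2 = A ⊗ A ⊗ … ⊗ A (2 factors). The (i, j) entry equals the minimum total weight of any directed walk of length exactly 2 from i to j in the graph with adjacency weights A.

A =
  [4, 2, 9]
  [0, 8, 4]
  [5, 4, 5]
A^⊗2 =
  [2, 6, 6]
  [4, 2, 9]
  [4, 7, 8]

Each entry (A^⊗2)_ij equals the minimum over all length-2 walks i = v_0 → v_1 → … → v_2 = j of Σ_t A[v_t][v_{t+1}]. For example, for (i, j) = (0, 2) we minimise over 3 possible intermediate vertex sequences; the minimum is 6, attained along the walk 0 → 1 → 2.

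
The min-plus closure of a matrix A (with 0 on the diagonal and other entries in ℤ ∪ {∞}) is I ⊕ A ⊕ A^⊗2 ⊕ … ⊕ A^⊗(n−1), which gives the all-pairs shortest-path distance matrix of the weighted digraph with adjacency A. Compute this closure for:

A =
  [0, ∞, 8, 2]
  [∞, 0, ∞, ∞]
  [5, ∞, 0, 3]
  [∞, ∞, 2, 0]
Closure =
  [0, ∞, 4, 2]
  [∞, 0, ∞, ∞]
  [5, ∞, 0, 3]
  [7, ∞, 2, 0]

This is the Floyd-Warshall all-pairs shortest-path computation. For each intermediate vertex k = 0, 1, …, 3, update dist[i][j] ← min(dist[i][j], dist[i][k] + dist[k][j]). The final matrix gives, for each (i, j), the minimum total weight of any directed path from i to j (possibly empty when i = j).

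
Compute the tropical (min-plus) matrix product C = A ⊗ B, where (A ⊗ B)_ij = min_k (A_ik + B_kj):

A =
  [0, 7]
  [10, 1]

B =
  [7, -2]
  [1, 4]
A ⊗ B =
  [7, -2]
  [2, 5]

Apply the min-plus product entry-by-entry:
  C[0][0] = min over k of (A[0][0] + B[0][0] = 0 + 7 = 7, A[0][1] + B[1][0] = 7 + 1 = 8) = 7 (attained at k = 0)
  C[0][1] = min over k of (A[0][0] + B[0][1] = 0 + -2 = -2, A[0][1] + B[1][1] = 7 + 4 = 11) = -2 (attained at k = 0)
  C[1][0] = min over k of (A[1][0] + B[0][0] = 10 + 7 = 17, A[1][1] + B[1][0] = 1 + 1 = 2) = 2 (attained at k = 1)
  C[1][1] = min over k of (A[1][0] + B[0][1] = 10 + -2 = 8, A[1][1] + B[1][1] = 1 + 4 = 5) = 5 (attained at k = 1)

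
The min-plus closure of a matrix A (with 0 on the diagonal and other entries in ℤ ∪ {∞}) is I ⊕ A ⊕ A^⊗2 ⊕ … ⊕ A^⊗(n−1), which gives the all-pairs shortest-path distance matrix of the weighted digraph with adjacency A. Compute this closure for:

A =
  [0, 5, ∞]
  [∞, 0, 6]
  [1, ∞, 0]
Closure =
  [0, 5, 11]
  [7, 0, 6]
  [1, 6, 0]

This is the Floyd-Warshall all-pairs shortest-path computation. For each intermediate vertex k = 0, 1, …, 2, update dist[i][j] ← min(dist[i][j], dist[i][k] + dist[k][j]). The final matrix gives, for each (i, j), the minimum total weight of any directed path from i to j (possibly empty when i = j).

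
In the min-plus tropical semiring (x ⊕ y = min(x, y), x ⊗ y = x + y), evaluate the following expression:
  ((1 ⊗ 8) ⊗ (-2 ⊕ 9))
((1 ⊗ 8) ⊗ (-2 ⊕ 9)) = 7

Expand innermost to outermost. Recall ⊕ takes the minimum of its arguments and ⊗ takes their sum. Working out the expression ((1 ⊗ 8) ⊗ (-2 ⊕ 9)) gives 7.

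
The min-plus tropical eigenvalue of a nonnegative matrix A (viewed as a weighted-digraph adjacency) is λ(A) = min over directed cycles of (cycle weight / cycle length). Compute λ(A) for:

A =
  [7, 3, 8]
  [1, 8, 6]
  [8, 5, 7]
λ(A) = 2

Enumerate directed cycles and compute their means (weight / length). Sample:
  cycle 0 → 0: weight = 7, length = 1, mean = 7/1 ≈ 7.000
  cycle 1 → 1: weight = 8, length = 1, mean = 8/1 ≈ 8.000
  cycle 2 → 2: weight = 7, length = 1, mean = 7/1 ≈ 7.000
  cycle 0 → 1 → 0: weight = 4, length = 2, mean = 4/2 ≈ 2.000
  cycle 0 → 2 → 0: weight = 16, length = 2, mean = 16/2 ≈ 8.000
  cycle 1 → 0 → 1: weight = 4, length = 2, mean = 4/2 ≈ 2.000
Minimum mean = 2.000, attained e.g. along the cycle 0 → 1 → 0 with weight 4 and length 2. So λ(A) = 4/2 = 2.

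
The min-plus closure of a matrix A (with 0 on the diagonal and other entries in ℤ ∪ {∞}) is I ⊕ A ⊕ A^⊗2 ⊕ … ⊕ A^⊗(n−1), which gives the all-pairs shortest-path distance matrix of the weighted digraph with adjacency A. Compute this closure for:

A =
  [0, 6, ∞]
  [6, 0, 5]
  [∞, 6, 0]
Closure =
  [0, 6, 11]
  [6, 0, 5]
  [12, 6, 0]

This is the Floyd-Warshall all-pairs shortest-path computation. For each intermediate vertex k = 0, 1, …, 2, update dist[i][j] ← min(dist[i][j], dist[i][k] + dist[k][j]). The final matrix gives, for each (i, j), the minimum total weight of any directed path from i to j (possibly empty when i = j).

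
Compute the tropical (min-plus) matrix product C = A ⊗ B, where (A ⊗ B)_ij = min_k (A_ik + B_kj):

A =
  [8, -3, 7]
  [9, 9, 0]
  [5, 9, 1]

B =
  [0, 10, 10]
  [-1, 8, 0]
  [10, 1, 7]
A ⊗ B =
  [-4, 5, -3]
  [8, 1, 7]
  [5, 2, 8]

Apply the min-plus product entry-by-entry:
  C[0][0] = min over k of (A[0][0] + B[0][0] = 8 + 0 = 8, A[0][1] + B[1][0] = -3 + -1 = -4, A[0][2] + B[2][0] = 7 + 10 = 17) = -4 (attained at k = 1)
  C[0][1] = min over k of (A[0][0] + B[0][1] = 8 + 10 = 18, A[0][1] + B[1][1] = -3 + 8 = 5, A[0][2] + B[2][1] = 7 + 1 = 8) = 5 (attained at k = 1)
  C[0][2] = min over k of (A[0][0] + B[0][2] = 8 + 10 = 18, A[0][1] + B[1][2] = -3 + 0 = -3, A[0][2] + B[2][2] = 7 + 7 = 14) = -3 (attained at k = 1)
  C[1][0] = min over k of (A[1][0] + B[0][0] = 9 + 0 = 9, A[1][1] + B[1][0] = 9 + -1 = 8, A[1][2] + B[2][0] = 0 + 10 = 10) = 8 (attained at k = 1)
  C[1][1] = min over k of (A[1][0] + B[0][1] = 9 + 10 = 19, A[1][1] + B[1][1] = 9 + 8 = 17, A[1][2] + B[2][1] = 0 + 1 = 1) = 1 (attained at k = 2)
  C[1][2] = min over k of (A[1][0] + B[0][2] = 9 + 10 = 19, A[1][1] + B[1][2] = 9 + 0 = 9, A[1][2] + B[2][2] = 0 + 7 = 7) = 7 (attained at k = 2)
  C[2][0] = min over k of (A[2][0] + B[0][0] = 5 + 0 = 5, A[2][1] + B[1][0] = 9 + -1 = 8, A[2][2] + B[2][0] = 1 + 10 = 11) = 5 (attained at k = 0)
  C[2][1] = min over k of (A[2][0] + B[0][1] = 5 + 10 = 15, A[2][1] + B[1][1] = 9 + 8 = 17, A[2][2] + B[2][1] = 1 + 1 = 2) = 2 (attained at k = 2)
  C[2][2] = min over k of (A[2][0] + B[0][2] = 5 + 10 = 15, A[2][1] + B[1][2] = 9 + 0 = 9, A[2][2] + B[2][2] = 1 + 7 = 8) = 8 (attained at k = 2)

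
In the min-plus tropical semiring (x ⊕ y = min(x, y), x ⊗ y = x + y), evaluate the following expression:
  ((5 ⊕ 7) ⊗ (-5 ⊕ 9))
((5 ⊕ 7) ⊗ (-5 ⊕ 9)) = 0

Expand innermost to outermost. Recall ⊕ takes the minimum of its arguments and ⊗ takes their sum. Working out the expression ((5 ⊕ 7) ⊗ (-5 ⊕ 9)) gives 0.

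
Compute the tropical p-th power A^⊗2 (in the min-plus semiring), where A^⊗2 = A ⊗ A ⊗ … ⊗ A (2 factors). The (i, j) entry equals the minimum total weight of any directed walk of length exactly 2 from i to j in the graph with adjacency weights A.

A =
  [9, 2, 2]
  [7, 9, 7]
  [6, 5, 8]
A^⊗2 =
  [8, 7, 9]
  [13, 9, 9]
  [12, 8, 8]

Each entry (A^⊗2)_ij equals the minimum over all length-2 walks i = v_0 → v_1 → … → v_2 = j of Σ_t A[v_t][v_{t+1}]. For example, for (i, j) = (0, 2) we minimise over 3 possible intermediate vertex sequences; the minimum is 9, attained along the walk 0 → 1 → 2.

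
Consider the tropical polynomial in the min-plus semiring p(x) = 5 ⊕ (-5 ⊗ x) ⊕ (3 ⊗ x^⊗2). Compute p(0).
p(0) = -5

A tropical monomial a ⊗ x^⊗i evaluates to a + i · x. Evaluating each term at x = 0:
  Term 0 contributes 5 + 0 · 0 = 5
  Term 1 contributes -5 + 1 · 0 = -5
  Term 2 contributes 3 + 2 · 0 = 3
p(0) = ⊕ of these = min[5, -5, 3] = -5.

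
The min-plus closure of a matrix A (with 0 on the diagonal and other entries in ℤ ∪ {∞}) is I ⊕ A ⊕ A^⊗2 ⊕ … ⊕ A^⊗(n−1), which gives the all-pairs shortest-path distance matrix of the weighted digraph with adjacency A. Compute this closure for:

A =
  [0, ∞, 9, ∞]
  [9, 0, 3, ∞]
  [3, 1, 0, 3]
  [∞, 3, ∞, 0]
Closure =
  [0, 10, 9, 12]
  [6, 0, 3, 6]
  [3, 1, 0, 3]
  [9, 3, 6, 0]

This is the Floyd-Warshall all-pairs shortest-path computation. For each intermediate vertex k = 0, 1, …, 3, update dist[i][j] ← min(dist[i][j], dist[i][k] + dist[k][j]). The final matrix gives, for each (i, j), the minimum total weight of any directed path from i to j (possibly empty when i = j).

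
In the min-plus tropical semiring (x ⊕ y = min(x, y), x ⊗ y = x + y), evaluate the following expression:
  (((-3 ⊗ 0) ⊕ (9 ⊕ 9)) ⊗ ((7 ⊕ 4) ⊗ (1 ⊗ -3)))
(((-3 ⊗ 0) ⊕ (9 ⊕ 9)) ⊗ ((7 ⊕ 4) ⊗ (1 ⊗ -3))) = -1

Expand innermost to outermost. Recall ⊕ takes the minimum of its arguments and ⊗ takes their sum. Working out the expression (((-3 ⊗ 0) ⊕ (9 ⊕ 9)) ⊗ ((7 ⊕ 4) ⊗ (1 ⊗ -3))) gives -1.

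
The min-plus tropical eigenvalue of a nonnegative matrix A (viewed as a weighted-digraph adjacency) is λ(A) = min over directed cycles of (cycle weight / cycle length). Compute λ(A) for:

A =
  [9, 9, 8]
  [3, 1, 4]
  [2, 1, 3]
λ(A) = 1

Enumerate directed cycles and compute their means (weight / length). Sample:
  cycle 0 → 0: weight = 9, length = 1, mean = 9/1 ≈ 9.000
  cycle 1 → 1: weight = 1, length = 1, mean = 1/1 ≈ 1.000
  cycle 2 → 2: weight = 3, length = 1, mean = 3/1 ≈ 3.000
  cycle 0 → 1 → 0: weight = 12, length = 2, mean = 12/2 ≈ 6.000
  cycle 0 → 2 → 0: weight = 10, length = 2, mean = 10/2 ≈ 5.000
  cycle 1 → 0 → 1: weight = 12, length = 2, mean = 12/2 ≈ 6.000
Minimum mean = 1.000, attained e.g. along the cycle 1 → 1 with weight 1 and length 1. So λ(A) = 1/1 = 1.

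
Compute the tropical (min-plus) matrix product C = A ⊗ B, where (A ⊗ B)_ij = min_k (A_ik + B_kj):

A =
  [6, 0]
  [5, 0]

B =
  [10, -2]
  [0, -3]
A ⊗ B =
  [0, -3]
  [0, -3]

Apply the min-plus product entry-by-entry:
  C[0][0] = min over k of (A[0][0] + B[0][0] = 6 + 10 = 16, A[0][1] + B[1][0] = 0 + 0 = 0) = 0 (attained at k = 1)
  C[0][1] = min over k of (A[0][0] + B[0][1] = 6 + -2 = 4, A[0][1] + B[1][1] = 0 + -3 = -3) = -3 (attained at k = 1)
  C[1][0] = min over k of (A[1][0] + B[0][0] = 5 + 10 = 15, A[1][1] + B[1][0] = 0 + 0 = 0) = 0 (attained at k = 1)
  C[1][1] = min over k of (A[1][0] + B[0][1] = 5 + -2 = 3, A[1][1] + B[1][1] = 0 + -3 = -3) = -3 (attained at k = 1)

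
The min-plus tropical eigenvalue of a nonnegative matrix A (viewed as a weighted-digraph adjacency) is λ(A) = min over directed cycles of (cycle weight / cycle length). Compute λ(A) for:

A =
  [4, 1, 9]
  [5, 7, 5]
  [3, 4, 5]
λ(A) = 3

Enumerate directed cycles and compute their means (weight / length). Sample:
  cycle 0 → 0: weight = 4, length = 1, mean = 4/1 ≈ 4.000
  cycle 1 → 1: weight = 7, length = 1, mean = 7/1 ≈ 7.000
  cycle 2 → 2: weight = 5, length = 1, mean = 5/1 ≈ 5.000
  cycle 0 → 1 → 0: weight = 6, length = 2, mean = 6/2 ≈ 3.000
  cycle 0 → 2 → 0: weight = 12, length = 2, mean = 12/2 ≈ 6.000
  cycle 1 → 0 → 1: weight = 6, length = 2, mean = 6/2 ≈ 3.000
Minimum mean = 3.000, attained e.g. along the cycle 0 → 1 → 0 with weight 6 and length 2. So λ(A) = 6/2 = 3.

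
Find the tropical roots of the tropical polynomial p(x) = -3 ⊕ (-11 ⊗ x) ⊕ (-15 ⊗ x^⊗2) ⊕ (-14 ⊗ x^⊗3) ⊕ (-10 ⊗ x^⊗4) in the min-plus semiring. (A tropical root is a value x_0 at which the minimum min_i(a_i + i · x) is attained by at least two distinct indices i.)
Roots: {-4, -1, 4, 8}

Each tropical root is a break point of the lower envelope of the lines y = a_i + i · x (there are 5 lines, with slopes 0, 1, ..., 4). Only the lines that attain the minimum somewhere contribute to roots; other lines are dominated. Here the surviving (envelope) indices are i = 4, i = 3, i = 2, i = 1, i = 0.
Intersections between consecutive envelope lines give the roots: for adjacent envelope indices i < j the intersection is x = (a_i − a_j) / (j − i). Reading off the sorted break points: {-4, -1, 4, 8}.
Verification: at each break x_0, at least two indices attain the minimum of min_i(a_i + i · x_0).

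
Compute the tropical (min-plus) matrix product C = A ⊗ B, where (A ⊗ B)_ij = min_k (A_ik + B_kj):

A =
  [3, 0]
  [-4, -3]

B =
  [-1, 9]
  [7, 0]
A ⊗ B =
  [2, 0]
  [-5, -3]

Apply the min-plus product entry-by-entry:
  C[0][0] = min over k of (A[0][0] + B[0][0] = 3 + -1 = 2, A[0][1] + B[1][0] = 0 + 7 = 7) = 2 (attained at k = 0)
  C[0][1] = min over k of (A[0][0] + B[0][1] = 3 + 9 = 12, A[0][1] + B[1][1] = 0 + 0 = 0) = 0 (attained at k = 1)
  C[1][0] = min over k of (A[1][0] + B[0][0] = -4 + -1 = -5, A[1][1] + B[1][0] = -3 + 7 = 4) = -5 (attained at k = 0)
  C[1][1] = min over k of (A[1][0] + B[0][1] = -4 + 9 = 5, A[1][1] + B[1][1] = -3 + 0 = -3) = -3 (attained at k = 1)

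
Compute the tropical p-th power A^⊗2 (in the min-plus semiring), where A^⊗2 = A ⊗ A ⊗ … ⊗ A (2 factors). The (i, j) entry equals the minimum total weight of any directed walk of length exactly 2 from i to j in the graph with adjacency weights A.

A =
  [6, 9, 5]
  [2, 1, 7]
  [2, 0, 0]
A^⊗2 =
  [7, 5, 5]
  [3, 2, 7]
  [2, 0, 0]

Each entry (A^⊗2)_ij equals the minimum over all length-2 walks i = v_0 → v_1 → … → v_2 = j of Σ_t A[v_t][v_{t+1}]. For example, for (i, j) = (0, 2) we minimise over 3 possible intermediate vertex sequences; the minimum is 5, attained along the walk 0 → 2 → 2.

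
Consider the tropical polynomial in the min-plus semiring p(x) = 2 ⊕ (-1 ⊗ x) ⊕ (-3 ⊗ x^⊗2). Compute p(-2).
p(-2) = -7

A tropical monomial a ⊗ x^⊗i evaluates to a + i · x. Evaluating each term at x = -2:
  Term 0 contributes 2 + 0 · -2 = 2
  Term 1 contributes -1 + 1 · -2 = -3
  Term 2 contributes -3 + 2 · -2 = -7
p(-2) = ⊕ of these = min[2, -3, -7] = -7.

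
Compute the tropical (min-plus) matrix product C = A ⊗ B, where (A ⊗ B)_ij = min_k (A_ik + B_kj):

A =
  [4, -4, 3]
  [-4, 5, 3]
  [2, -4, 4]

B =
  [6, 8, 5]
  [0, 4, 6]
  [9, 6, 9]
A ⊗ B =
  [-4, 0, 2]
  [2, 4, 1]
  [-4, 0, 2]

Apply the min-plus product entry-by-entry:
  C[0][0] = min over k of (A[0][0] + B[0][0] = 4 + 6 = 10, A[0][1] + B[1][0] = -4 + 0 = -4, A[0][2] + B[2][0] = 3 + 9 = 12) = -4 (attained at k = 1)
  C[0][1] = min over k of (A[0][0] + B[0][1] = 4 + 8 = 12, A[0][1] + B[1][1] = -4 + 4 = 0, A[0][2] + B[2][1] = 3 + 6 = 9) = 0 (attained at k = 1)
  C[0][2] = min over k of (A[0][0] + B[0][2] = 4 + 5 = 9, A[0][1] + B[1][2] = -4 + 6 = 2, A[0][2] + B[2][2] = 3 + 9 = 12) = 2 (attained at k = 1)
  C[1][0] = min over k of (A[1][0] + B[0][0] = -4 + 6 = 2, A[1][1] + B[1][0] = 5 + 0 = 5, A[1][2] + B[2][0] = 3 + 9 = 12) = 2 (attained at k = 0)
  C[1][1] = min over k of (A[1][0] + B[0][1] = -4 + 8 = 4, A[1][1] + B[1][1] = 5 + 4 = 9, A[1][2] + B[2][1] = 3 + 6 = 9) = 4 (attained at k = 0)
  C[1][2] = min over k of (A[1][0] + B[0][2] = -4 + 5 = 1, A[1][1] + B[1][2] = 5 + 6 = 11, A[1][2] + B[2][2] = 3 + 9 = 12) = 1 (attained at k = 0)
  C[2][0] = min over k of (A[2][0] + B[0][0] = 2 + 6 = 8, A[2][1] + B[1][0] = -4 + 0 = -4, A[2][2] + B[2][0] = 4 + 9 = 13) = -4 (attained at k = 1)
  C[2][1] = min over k of (A[2][0] + B[0][1] = 2 + 8 = 10, A[2][1] + B[1][1] = -4 + 4 = 0, A[2][2] + B[2][1] = 4 + 6 = 10) = 0 (attained at k = 1)
  C[2][2] = min over k of (A[2][0] + B[0][2] = 2 + 5 = 7, A[2][1] + B[1][2] = -4 + 6 = 2, A[2][2] + B[2][2] = 4 + 9 = 13) = 2 (attained at k = 1)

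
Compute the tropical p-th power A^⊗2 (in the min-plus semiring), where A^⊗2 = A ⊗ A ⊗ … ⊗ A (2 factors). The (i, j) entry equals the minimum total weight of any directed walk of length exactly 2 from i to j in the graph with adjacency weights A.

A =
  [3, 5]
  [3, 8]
A^⊗2 =
  [6, 8]
  [6, 8]

Each entry (A^⊗2)_ij equals the minimum over all length-2 walks i = v_0 → v_1 → … → v_2 = j of Σ_t A[v_t][v_{t+1}]. For example, for (i, j) = (0, 1) we minimise over 2 possible intermediate vertex sequences; the minimum is 8, attained along the walk 0 → 0 → 1.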